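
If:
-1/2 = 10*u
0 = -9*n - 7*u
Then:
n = 7/180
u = -1/20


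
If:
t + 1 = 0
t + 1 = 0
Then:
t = -1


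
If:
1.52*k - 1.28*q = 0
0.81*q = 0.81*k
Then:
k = 0.00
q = 0.00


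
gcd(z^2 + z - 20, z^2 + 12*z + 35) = z + 5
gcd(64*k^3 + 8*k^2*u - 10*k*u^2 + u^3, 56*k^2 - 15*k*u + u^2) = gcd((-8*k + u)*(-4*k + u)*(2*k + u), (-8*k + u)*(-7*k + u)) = -8*k + u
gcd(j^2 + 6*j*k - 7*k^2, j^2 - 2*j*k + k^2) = j - k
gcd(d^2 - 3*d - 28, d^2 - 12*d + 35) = d - 7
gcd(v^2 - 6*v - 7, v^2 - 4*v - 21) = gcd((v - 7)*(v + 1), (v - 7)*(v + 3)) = v - 7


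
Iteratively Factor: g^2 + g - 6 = (g + 3)*(g - 2)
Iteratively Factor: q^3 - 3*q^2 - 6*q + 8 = (q - 4)*(q^2 + q - 2) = (q - 4)*(q - 1)*(q + 2)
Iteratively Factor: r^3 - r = (r)*(r^2 - 1) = r*(r + 1)*(r - 1)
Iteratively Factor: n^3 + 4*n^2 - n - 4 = (n + 1)*(n^2 + 3*n - 4) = (n + 1)*(n + 4)*(n - 1)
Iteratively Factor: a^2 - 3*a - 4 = (a - 4)*(a + 1)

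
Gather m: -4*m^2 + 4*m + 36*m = -4*m^2 + 40*m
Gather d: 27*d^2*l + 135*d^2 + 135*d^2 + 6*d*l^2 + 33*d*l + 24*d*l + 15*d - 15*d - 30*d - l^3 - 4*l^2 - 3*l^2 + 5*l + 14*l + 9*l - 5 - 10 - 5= d^2*(27*l + 270) + d*(6*l^2 + 57*l - 30) - l^3 - 7*l^2 + 28*l - 20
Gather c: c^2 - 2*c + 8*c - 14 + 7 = c^2 + 6*c - 7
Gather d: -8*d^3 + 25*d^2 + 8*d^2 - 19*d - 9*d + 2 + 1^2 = -8*d^3 + 33*d^2 - 28*d + 3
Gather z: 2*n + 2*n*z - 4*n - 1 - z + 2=-2*n + z*(2*n - 1) + 1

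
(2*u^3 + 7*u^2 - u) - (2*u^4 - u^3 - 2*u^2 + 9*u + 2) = -2*u^4 + 3*u^3 + 9*u^2 - 10*u - 2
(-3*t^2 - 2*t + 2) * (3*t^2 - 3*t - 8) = -9*t^4 + 3*t^3 + 36*t^2 + 10*t - 16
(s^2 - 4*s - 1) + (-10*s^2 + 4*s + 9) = 8 - 9*s^2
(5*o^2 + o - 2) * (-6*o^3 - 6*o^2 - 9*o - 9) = -30*o^5 - 36*o^4 - 39*o^3 - 42*o^2 + 9*o + 18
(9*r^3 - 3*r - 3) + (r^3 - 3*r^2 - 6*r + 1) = 10*r^3 - 3*r^2 - 9*r - 2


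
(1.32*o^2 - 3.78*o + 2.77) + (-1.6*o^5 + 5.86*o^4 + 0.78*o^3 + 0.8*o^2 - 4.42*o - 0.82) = -1.6*o^5 + 5.86*o^4 + 0.78*o^3 + 2.12*o^2 - 8.2*o + 1.95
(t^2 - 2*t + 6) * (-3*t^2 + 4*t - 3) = -3*t^4 + 10*t^3 - 29*t^2 + 30*t - 18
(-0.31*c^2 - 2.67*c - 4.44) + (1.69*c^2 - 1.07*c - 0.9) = 1.38*c^2 - 3.74*c - 5.34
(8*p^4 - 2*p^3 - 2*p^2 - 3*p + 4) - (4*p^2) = 8*p^4 - 2*p^3 - 6*p^2 - 3*p + 4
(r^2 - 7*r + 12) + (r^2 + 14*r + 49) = 2*r^2 + 7*r + 61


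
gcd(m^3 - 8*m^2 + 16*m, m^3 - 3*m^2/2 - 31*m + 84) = m - 4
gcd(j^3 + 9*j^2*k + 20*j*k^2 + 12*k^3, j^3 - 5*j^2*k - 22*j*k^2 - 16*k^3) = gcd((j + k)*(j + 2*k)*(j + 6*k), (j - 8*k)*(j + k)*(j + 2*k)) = j^2 + 3*j*k + 2*k^2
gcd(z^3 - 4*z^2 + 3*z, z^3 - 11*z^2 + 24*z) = z^2 - 3*z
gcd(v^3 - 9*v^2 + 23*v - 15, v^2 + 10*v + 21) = 1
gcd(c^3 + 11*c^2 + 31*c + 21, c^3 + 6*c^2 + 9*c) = c + 3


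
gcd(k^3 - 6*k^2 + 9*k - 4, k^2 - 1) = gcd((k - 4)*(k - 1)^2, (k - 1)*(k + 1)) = k - 1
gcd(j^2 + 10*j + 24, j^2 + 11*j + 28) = j + 4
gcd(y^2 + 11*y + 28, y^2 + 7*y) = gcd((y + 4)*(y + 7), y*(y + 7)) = y + 7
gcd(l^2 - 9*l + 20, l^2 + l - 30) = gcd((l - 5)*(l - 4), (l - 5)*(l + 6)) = l - 5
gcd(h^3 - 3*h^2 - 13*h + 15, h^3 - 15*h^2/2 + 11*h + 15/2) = h - 5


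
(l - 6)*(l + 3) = l^2 - 3*l - 18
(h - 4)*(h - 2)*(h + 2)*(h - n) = h^4 - h^3*n - 4*h^3 + 4*h^2*n - 4*h^2 + 4*h*n + 16*h - 16*n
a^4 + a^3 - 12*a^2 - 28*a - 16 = (a - 4)*(a + 1)*(a + 2)^2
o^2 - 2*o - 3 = (o - 3)*(o + 1)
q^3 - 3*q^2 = q^2*(q - 3)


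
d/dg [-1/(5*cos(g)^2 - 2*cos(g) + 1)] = 2*(1 - 5*cos(g))*sin(g)/(5*cos(g)^2 - 2*cos(g) + 1)^2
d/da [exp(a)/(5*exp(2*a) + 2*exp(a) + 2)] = (2 - 5*exp(2*a))*exp(a)/(25*exp(4*a) + 20*exp(3*a) + 24*exp(2*a) + 8*exp(a) + 4)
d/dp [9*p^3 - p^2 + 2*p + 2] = 27*p^2 - 2*p + 2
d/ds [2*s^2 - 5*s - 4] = 4*s - 5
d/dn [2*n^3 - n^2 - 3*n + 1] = 6*n^2 - 2*n - 3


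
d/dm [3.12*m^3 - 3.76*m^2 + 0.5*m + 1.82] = 9.36*m^2 - 7.52*m + 0.5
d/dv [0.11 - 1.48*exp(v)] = -1.48*exp(v)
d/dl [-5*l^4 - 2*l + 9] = -20*l^3 - 2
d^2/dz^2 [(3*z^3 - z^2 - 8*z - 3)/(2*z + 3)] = 6*(4*z^3 + 18*z^2 + 27*z + 9)/(8*z^3 + 36*z^2 + 54*z + 27)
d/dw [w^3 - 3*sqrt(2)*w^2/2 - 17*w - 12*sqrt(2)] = 3*w^2 - 3*sqrt(2)*w - 17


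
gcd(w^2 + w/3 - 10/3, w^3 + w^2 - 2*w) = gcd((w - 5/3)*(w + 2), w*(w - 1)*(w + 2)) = w + 2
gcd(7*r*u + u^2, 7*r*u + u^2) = 7*r*u + u^2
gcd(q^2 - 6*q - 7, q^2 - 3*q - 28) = q - 7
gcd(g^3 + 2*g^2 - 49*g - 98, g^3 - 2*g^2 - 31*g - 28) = g - 7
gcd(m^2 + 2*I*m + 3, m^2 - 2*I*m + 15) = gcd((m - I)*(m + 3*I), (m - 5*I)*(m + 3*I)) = m + 3*I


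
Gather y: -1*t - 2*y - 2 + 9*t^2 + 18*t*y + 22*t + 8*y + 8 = 9*t^2 + 21*t + y*(18*t + 6) + 6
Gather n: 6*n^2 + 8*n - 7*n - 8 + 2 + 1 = 6*n^2 + n - 5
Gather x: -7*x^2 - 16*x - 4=-7*x^2 - 16*x - 4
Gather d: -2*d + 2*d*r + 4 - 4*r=d*(2*r - 2) - 4*r + 4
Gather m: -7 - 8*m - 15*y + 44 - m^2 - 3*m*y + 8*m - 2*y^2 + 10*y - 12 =-m^2 - 3*m*y - 2*y^2 - 5*y + 25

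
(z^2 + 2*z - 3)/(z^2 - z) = (z + 3)/z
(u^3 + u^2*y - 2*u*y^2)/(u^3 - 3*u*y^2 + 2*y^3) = u/(u - y)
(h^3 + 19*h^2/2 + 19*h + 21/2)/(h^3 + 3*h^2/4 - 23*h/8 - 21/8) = 4*(h + 7)/(4*h - 7)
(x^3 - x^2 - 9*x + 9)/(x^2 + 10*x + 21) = (x^2 - 4*x + 3)/(x + 7)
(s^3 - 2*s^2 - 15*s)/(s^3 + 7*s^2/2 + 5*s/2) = 2*(s^2 - 2*s - 15)/(2*s^2 + 7*s + 5)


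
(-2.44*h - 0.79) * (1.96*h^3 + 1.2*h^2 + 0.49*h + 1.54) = -4.7824*h^4 - 4.4764*h^3 - 2.1436*h^2 - 4.1447*h - 1.2166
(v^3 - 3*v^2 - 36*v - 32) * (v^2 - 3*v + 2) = v^5 - 6*v^4 - 25*v^3 + 70*v^2 + 24*v - 64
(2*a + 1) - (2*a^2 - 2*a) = -2*a^2 + 4*a + 1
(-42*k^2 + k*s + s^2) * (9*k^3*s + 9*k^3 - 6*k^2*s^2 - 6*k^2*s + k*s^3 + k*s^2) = -378*k^5*s - 378*k^5 + 261*k^4*s^2 + 261*k^4*s - 39*k^3*s^3 - 39*k^3*s^2 - 5*k^2*s^4 - 5*k^2*s^3 + k*s^5 + k*s^4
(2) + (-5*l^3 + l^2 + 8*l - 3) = -5*l^3 + l^2 + 8*l - 1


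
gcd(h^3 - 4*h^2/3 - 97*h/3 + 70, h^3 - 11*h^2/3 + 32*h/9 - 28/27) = h - 7/3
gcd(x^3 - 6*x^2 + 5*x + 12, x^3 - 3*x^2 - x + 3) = x^2 - 2*x - 3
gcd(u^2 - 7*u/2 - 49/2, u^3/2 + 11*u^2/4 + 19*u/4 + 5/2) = 1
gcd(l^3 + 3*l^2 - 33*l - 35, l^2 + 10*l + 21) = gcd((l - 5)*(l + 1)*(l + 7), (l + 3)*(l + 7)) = l + 7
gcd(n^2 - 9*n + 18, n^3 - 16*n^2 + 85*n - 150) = n - 6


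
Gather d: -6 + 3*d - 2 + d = 4*d - 8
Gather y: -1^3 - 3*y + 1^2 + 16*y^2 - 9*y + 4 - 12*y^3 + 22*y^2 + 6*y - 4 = -12*y^3 + 38*y^2 - 6*y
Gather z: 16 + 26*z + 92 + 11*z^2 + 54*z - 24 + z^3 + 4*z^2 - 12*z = z^3 + 15*z^2 + 68*z + 84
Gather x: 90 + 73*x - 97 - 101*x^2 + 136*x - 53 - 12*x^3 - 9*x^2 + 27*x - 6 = -12*x^3 - 110*x^2 + 236*x - 66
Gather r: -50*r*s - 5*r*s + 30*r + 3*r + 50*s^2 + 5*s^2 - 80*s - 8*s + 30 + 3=r*(33 - 55*s) + 55*s^2 - 88*s + 33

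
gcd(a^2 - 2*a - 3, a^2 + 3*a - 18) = a - 3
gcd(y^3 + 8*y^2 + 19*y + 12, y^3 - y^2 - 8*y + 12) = y + 3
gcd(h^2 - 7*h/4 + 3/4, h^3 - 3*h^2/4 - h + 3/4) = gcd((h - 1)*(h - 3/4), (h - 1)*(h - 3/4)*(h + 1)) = h^2 - 7*h/4 + 3/4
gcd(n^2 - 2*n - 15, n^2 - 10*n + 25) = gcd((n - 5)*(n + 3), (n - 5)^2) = n - 5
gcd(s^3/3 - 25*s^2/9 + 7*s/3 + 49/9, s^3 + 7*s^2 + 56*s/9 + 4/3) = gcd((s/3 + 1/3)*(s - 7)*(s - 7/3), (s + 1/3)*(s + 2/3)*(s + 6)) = 1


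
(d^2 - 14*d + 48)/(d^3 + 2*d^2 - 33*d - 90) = (d - 8)/(d^2 + 8*d + 15)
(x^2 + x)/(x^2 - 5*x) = (x + 1)/(x - 5)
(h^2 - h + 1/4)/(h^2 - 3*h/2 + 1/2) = (h - 1/2)/(h - 1)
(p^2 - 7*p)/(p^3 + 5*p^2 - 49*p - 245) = p/(p^2 + 12*p + 35)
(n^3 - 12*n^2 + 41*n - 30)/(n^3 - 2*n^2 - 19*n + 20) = (n - 6)/(n + 4)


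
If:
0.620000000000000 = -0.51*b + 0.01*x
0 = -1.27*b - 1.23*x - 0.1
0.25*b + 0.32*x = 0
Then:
No Solution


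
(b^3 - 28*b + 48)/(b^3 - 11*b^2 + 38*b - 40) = (b + 6)/(b - 5)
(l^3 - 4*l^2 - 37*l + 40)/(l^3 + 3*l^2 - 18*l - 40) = (l^2 - 9*l + 8)/(l^2 - 2*l - 8)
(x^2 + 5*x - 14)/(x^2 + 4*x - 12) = (x + 7)/(x + 6)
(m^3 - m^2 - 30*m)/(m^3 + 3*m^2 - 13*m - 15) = m*(m - 6)/(m^2 - 2*m - 3)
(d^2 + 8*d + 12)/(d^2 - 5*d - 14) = (d + 6)/(d - 7)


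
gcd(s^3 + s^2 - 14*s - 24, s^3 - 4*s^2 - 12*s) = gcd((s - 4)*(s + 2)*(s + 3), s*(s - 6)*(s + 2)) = s + 2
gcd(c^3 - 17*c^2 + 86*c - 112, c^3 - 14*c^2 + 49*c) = c - 7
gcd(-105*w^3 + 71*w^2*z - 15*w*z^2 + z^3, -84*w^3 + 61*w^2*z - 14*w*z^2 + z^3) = 21*w^2 - 10*w*z + z^2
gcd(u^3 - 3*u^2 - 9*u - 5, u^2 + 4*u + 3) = u + 1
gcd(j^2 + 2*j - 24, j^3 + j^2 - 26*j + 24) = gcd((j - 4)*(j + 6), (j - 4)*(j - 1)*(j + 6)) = j^2 + 2*j - 24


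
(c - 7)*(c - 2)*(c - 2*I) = c^3 - 9*c^2 - 2*I*c^2 + 14*c + 18*I*c - 28*I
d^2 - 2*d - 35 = (d - 7)*(d + 5)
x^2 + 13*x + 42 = (x + 6)*(x + 7)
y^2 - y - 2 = (y - 2)*(y + 1)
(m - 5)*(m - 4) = m^2 - 9*m + 20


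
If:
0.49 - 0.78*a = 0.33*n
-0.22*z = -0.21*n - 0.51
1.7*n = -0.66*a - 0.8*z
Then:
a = 1.07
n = -1.04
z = 1.33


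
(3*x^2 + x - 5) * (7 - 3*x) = -9*x^3 + 18*x^2 + 22*x - 35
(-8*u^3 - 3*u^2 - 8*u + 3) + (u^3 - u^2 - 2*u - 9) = -7*u^3 - 4*u^2 - 10*u - 6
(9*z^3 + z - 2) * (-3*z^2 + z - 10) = -27*z^5 + 9*z^4 - 93*z^3 + 7*z^2 - 12*z + 20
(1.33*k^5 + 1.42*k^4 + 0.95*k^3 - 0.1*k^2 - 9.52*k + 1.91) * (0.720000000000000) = 0.9576*k^5 + 1.0224*k^4 + 0.684*k^3 - 0.072*k^2 - 6.8544*k + 1.3752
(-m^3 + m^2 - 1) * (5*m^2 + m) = -5*m^5 + 4*m^4 + m^3 - 5*m^2 - m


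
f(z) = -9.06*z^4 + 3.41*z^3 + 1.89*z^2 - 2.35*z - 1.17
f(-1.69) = -82.17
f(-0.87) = -5.13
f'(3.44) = -1343.53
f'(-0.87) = 25.97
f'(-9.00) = 27211.22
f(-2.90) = -702.42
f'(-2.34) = 509.16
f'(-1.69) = 195.40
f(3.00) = -633.00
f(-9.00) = -61755.48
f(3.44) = -1116.78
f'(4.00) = -2142.91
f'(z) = -36.24*z^3 + 10.23*z^2 + 3.78*z - 2.35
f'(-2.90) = 956.58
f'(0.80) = -11.33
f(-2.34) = -300.65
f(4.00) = -2081.45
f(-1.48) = -48.08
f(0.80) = -3.81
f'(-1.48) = 131.95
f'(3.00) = -877.42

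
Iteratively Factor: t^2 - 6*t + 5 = (t - 1)*(t - 5)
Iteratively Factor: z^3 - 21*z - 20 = (z + 4)*(z^2 - 4*z - 5) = (z - 5)*(z + 4)*(z + 1)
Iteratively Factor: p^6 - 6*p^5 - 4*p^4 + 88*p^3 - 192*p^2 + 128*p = (p - 2)*(p^5 - 4*p^4 - 12*p^3 + 64*p^2 - 64*p) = (p - 2)^2*(p^4 - 2*p^3 - 16*p^2 + 32*p) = p*(p - 2)^2*(p^3 - 2*p^2 - 16*p + 32) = p*(p - 2)^2*(p + 4)*(p^2 - 6*p + 8) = p*(p - 2)^3*(p + 4)*(p - 4)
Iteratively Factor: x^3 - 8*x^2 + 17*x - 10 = (x - 5)*(x^2 - 3*x + 2) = (x - 5)*(x - 1)*(x - 2)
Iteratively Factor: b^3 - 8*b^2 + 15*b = (b)*(b^2 - 8*b + 15) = b*(b - 5)*(b - 3)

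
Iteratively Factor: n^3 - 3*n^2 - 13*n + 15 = (n + 3)*(n^2 - 6*n + 5) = (n - 5)*(n + 3)*(n - 1)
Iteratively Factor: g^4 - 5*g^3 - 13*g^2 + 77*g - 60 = (g - 5)*(g^3 - 13*g + 12) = (g - 5)*(g - 3)*(g^2 + 3*g - 4) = (g - 5)*(g - 3)*(g - 1)*(g + 4)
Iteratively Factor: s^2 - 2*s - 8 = (s - 4)*(s + 2)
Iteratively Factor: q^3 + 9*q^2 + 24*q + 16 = (q + 1)*(q^2 + 8*q + 16) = (q + 1)*(q + 4)*(q + 4)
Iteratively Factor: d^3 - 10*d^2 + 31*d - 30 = (d - 2)*(d^2 - 8*d + 15) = (d - 5)*(d - 2)*(d - 3)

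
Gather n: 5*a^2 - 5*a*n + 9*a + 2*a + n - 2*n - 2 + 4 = 5*a^2 + 11*a + n*(-5*a - 1) + 2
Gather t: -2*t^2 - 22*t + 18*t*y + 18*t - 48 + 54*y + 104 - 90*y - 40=-2*t^2 + t*(18*y - 4) - 36*y + 16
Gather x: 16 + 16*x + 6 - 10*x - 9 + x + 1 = 7*x + 14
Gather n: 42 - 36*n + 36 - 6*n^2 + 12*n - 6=-6*n^2 - 24*n + 72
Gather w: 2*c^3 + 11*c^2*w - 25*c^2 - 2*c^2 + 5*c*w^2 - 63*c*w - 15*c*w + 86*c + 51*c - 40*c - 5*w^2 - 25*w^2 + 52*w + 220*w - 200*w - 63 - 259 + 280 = 2*c^3 - 27*c^2 + 97*c + w^2*(5*c - 30) + w*(11*c^2 - 78*c + 72) - 42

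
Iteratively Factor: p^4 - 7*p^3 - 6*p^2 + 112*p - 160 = (p - 5)*(p^3 - 2*p^2 - 16*p + 32) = (p - 5)*(p - 4)*(p^2 + 2*p - 8) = (p - 5)*(p - 4)*(p - 2)*(p + 4)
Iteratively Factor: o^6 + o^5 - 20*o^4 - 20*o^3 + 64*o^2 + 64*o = (o + 4)*(o^5 - 3*o^4 - 8*o^3 + 12*o^2 + 16*o) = (o - 4)*(o + 4)*(o^4 + o^3 - 4*o^2 - 4*o) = o*(o - 4)*(o + 4)*(o^3 + o^2 - 4*o - 4) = o*(o - 4)*(o - 2)*(o + 4)*(o^2 + 3*o + 2) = o*(o - 4)*(o - 2)*(o + 1)*(o + 4)*(o + 2)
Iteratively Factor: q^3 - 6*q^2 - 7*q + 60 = (q - 4)*(q^2 - 2*q - 15) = (q - 5)*(q - 4)*(q + 3)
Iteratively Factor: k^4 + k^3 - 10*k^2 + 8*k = (k - 2)*(k^3 + 3*k^2 - 4*k) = k*(k - 2)*(k^2 + 3*k - 4) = k*(k - 2)*(k + 4)*(k - 1)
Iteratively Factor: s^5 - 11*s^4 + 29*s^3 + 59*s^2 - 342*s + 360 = (s - 5)*(s^4 - 6*s^3 - s^2 + 54*s - 72) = (s - 5)*(s - 4)*(s^3 - 2*s^2 - 9*s + 18) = (s - 5)*(s - 4)*(s - 3)*(s^2 + s - 6) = (s - 5)*(s - 4)*(s - 3)*(s + 3)*(s - 2)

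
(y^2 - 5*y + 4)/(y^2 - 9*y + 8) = (y - 4)/(y - 8)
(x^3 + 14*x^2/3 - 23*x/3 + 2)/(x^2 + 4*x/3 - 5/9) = 3*(x^2 + 5*x - 6)/(3*x + 5)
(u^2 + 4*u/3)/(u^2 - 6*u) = (u + 4/3)/(u - 6)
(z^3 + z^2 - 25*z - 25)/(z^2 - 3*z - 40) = (z^2 - 4*z - 5)/(z - 8)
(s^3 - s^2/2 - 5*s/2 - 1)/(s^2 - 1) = (s^2 - 3*s/2 - 1)/(s - 1)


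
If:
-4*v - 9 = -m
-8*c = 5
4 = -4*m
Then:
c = -5/8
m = -1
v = -5/2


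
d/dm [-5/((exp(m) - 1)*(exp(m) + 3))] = 5*(exp(m) + 1)/(2*(exp(m) + 3)^2*sinh(m/2)^2)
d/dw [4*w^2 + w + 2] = 8*w + 1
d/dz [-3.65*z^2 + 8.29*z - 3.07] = 8.29 - 7.3*z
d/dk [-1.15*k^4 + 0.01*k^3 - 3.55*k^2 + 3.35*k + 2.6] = -4.6*k^3 + 0.03*k^2 - 7.1*k + 3.35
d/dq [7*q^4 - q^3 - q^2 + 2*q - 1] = 28*q^3 - 3*q^2 - 2*q + 2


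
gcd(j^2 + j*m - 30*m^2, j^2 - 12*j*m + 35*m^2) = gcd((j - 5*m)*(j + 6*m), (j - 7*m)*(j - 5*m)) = j - 5*m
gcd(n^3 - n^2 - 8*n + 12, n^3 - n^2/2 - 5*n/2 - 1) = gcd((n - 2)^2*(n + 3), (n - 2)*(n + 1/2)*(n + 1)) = n - 2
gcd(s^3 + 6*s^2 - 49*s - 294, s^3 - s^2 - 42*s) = s^2 - s - 42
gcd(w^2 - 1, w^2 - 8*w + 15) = 1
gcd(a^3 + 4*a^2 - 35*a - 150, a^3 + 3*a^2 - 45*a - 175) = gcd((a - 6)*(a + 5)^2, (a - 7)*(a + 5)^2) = a^2 + 10*a + 25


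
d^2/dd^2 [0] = 0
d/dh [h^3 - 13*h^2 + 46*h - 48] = 3*h^2 - 26*h + 46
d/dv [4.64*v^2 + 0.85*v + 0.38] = 9.28*v + 0.85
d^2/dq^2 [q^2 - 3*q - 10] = 2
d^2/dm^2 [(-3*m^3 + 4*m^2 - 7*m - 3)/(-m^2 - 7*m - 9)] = 2*(155*m^3 + 684*m^2 + 603*m - 645)/(m^6 + 21*m^5 + 174*m^4 + 721*m^3 + 1566*m^2 + 1701*m + 729)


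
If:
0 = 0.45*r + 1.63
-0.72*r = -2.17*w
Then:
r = -3.62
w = -1.20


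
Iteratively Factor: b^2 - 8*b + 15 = (b - 3)*(b - 5)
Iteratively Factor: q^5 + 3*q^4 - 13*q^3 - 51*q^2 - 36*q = (q)*(q^4 + 3*q^3 - 13*q^2 - 51*q - 36) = q*(q + 1)*(q^3 + 2*q^2 - 15*q - 36) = q*(q - 4)*(q + 1)*(q^2 + 6*q + 9) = q*(q - 4)*(q + 1)*(q + 3)*(q + 3)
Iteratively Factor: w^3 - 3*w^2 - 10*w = (w + 2)*(w^2 - 5*w) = w*(w + 2)*(w - 5)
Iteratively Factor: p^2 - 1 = (p + 1)*(p - 1)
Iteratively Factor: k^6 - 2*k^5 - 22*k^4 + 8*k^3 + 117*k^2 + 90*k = (k + 2)*(k^5 - 4*k^4 - 14*k^3 + 36*k^2 + 45*k) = (k + 1)*(k + 2)*(k^4 - 5*k^3 - 9*k^2 + 45*k) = (k - 3)*(k + 1)*(k + 2)*(k^3 - 2*k^2 - 15*k) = (k - 3)*(k + 1)*(k + 2)*(k + 3)*(k^2 - 5*k) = (k - 5)*(k - 3)*(k + 1)*(k + 2)*(k + 3)*(k)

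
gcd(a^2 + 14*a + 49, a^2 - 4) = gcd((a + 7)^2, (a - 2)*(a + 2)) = 1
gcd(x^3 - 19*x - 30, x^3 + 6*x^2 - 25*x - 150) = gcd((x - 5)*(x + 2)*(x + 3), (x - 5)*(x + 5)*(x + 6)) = x - 5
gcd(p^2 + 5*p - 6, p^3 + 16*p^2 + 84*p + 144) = p + 6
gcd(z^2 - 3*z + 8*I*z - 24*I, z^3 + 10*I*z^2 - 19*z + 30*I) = 1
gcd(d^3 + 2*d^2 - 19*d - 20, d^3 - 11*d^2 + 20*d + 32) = d^2 - 3*d - 4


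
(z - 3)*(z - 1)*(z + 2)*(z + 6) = z^4 + 4*z^3 - 17*z^2 - 24*z + 36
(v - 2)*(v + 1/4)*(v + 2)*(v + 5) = v^4 + 21*v^3/4 - 11*v^2/4 - 21*v - 5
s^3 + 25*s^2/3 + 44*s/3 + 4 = (s + 1/3)*(s + 2)*(s + 6)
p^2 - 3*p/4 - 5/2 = (p - 2)*(p + 5/4)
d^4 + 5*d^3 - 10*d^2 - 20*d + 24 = (d - 2)*(d - 1)*(d + 2)*(d + 6)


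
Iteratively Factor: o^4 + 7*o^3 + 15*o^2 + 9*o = (o)*(o^3 + 7*o^2 + 15*o + 9) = o*(o + 3)*(o^2 + 4*o + 3) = o*(o + 1)*(o + 3)*(o + 3)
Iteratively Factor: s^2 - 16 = (s - 4)*(s + 4)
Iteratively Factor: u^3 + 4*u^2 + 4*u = (u)*(u^2 + 4*u + 4) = u*(u + 2)*(u + 2)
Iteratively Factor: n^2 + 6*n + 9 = (n + 3)*(n + 3)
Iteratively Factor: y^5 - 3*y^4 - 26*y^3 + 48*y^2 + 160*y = (y - 4)*(y^4 + y^3 - 22*y^2 - 40*y) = (y - 4)*(y + 4)*(y^3 - 3*y^2 - 10*y) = (y - 5)*(y - 4)*(y + 4)*(y^2 + 2*y) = (y - 5)*(y - 4)*(y + 2)*(y + 4)*(y)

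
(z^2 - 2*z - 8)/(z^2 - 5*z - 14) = (z - 4)/(z - 7)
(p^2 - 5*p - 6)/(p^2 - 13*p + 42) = (p + 1)/(p - 7)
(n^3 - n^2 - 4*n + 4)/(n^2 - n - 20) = (-n^3 + n^2 + 4*n - 4)/(-n^2 + n + 20)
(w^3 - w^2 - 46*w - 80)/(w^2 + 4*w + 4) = (w^2 - 3*w - 40)/(w + 2)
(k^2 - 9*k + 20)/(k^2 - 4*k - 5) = (k - 4)/(k + 1)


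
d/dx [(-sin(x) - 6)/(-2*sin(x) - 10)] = -cos(x)/(2*(sin(x) + 5)^2)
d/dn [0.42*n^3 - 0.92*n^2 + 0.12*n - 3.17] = 1.26*n^2 - 1.84*n + 0.12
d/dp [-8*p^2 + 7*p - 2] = 7 - 16*p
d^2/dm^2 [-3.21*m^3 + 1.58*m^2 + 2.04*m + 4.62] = 3.16 - 19.26*m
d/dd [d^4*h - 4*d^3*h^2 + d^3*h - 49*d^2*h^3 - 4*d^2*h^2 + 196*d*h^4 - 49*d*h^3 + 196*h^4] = h*(4*d^3 - 12*d^2*h + 3*d^2 - 98*d*h^2 - 8*d*h + 196*h^3 - 49*h^2)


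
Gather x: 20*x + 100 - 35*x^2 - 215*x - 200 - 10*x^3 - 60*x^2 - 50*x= -10*x^3 - 95*x^2 - 245*x - 100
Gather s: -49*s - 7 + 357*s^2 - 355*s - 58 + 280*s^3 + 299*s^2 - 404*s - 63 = 280*s^3 + 656*s^2 - 808*s - 128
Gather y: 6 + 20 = 26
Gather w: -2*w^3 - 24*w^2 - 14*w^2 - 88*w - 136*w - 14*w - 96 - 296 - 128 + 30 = -2*w^3 - 38*w^2 - 238*w - 490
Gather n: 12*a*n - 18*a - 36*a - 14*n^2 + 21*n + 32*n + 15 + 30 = -54*a - 14*n^2 + n*(12*a + 53) + 45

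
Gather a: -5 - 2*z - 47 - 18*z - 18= -20*z - 70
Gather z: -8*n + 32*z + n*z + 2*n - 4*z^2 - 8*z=-6*n - 4*z^2 + z*(n + 24)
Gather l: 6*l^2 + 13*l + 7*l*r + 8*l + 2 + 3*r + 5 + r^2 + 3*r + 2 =6*l^2 + l*(7*r + 21) + r^2 + 6*r + 9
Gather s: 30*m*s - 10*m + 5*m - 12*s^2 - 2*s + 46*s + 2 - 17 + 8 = -5*m - 12*s^2 + s*(30*m + 44) - 7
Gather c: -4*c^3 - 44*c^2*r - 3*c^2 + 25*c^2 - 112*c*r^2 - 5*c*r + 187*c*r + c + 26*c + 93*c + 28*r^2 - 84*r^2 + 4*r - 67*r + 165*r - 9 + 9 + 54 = -4*c^3 + c^2*(22 - 44*r) + c*(-112*r^2 + 182*r + 120) - 56*r^2 + 102*r + 54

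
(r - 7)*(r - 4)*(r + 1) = r^3 - 10*r^2 + 17*r + 28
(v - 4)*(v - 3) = v^2 - 7*v + 12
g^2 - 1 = (g - 1)*(g + 1)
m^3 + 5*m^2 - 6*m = m*(m - 1)*(m + 6)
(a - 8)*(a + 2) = a^2 - 6*a - 16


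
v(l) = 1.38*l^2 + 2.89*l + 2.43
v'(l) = 2.76*l + 2.89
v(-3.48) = 9.09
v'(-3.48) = -6.71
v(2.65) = 19.78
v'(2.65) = 10.20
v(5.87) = 66.94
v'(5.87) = 19.09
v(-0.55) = 1.26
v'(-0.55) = 1.37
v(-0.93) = 0.94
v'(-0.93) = 0.32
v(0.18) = 2.99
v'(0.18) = 3.39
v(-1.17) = 0.94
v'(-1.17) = -0.34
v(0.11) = 2.76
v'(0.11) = 3.19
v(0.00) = 2.43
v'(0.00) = 2.89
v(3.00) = 23.52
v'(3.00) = 11.17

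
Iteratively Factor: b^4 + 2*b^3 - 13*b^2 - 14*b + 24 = (b + 2)*(b^3 - 13*b + 12) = (b - 3)*(b + 2)*(b^2 + 3*b - 4) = (b - 3)*(b - 1)*(b + 2)*(b + 4)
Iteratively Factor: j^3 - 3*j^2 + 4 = (j - 2)*(j^2 - j - 2) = (j - 2)*(j + 1)*(j - 2)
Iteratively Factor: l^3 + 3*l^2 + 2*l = (l + 1)*(l^2 + 2*l) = (l + 1)*(l + 2)*(l)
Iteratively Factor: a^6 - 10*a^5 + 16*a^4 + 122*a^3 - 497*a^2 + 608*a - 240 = (a - 3)*(a^5 - 7*a^4 - 5*a^3 + 107*a^2 - 176*a + 80) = (a - 3)*(a - 1)*(a^4 - 6*a^3 - 11*a^2 + 96*a - 80) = (a - 5)*(a - 3)*(a - 1)*(a^3 - a^2 - 16*a + 16) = (a - 5)*(a - 3)*(a - 1)*(a + 4)*(a^2 - 5*a + 4) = (a - 5)*(a - 4)*(a - 3)*(a - 1)*(a + 4)*(a - 1)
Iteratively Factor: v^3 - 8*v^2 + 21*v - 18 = (v - 3)*(v^2 - 5*v + 6) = (v - 3)*(v - 2)*(v - 3)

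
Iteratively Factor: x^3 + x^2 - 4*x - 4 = (x + 1)*(x^2 - 4) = (x - 2)*(x + 1)*(x + 2)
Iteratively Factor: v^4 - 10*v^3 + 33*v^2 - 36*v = (v - 4)*(v^3 - 6*v^2 + 9*v) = (v - 4)*(v - 3)*(v^2 - 3*v) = v*(v - 4)*(v - 3)*(v - 3)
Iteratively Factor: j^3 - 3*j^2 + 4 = (j - 2)*(j^2 - j - 2) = (j - 2)*(j + 1)*(j - 2)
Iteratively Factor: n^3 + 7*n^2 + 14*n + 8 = (n + 2)*(n^2 + 5*n + 4) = (n + 2)*(n + 4)*(n + 1)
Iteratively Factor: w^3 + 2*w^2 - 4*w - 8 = (w + 2)*(w^2 - 4) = (w + 2)^2*(w - 2)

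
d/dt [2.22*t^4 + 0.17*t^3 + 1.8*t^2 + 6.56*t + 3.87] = 8.88*t^3 + 0.51*t^2 + 3.6*t + 6.56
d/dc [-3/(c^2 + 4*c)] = 6*(c + 2)/(c^2*(c + 4)^2)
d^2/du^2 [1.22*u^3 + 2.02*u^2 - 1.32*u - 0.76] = 7.32*u + 4.04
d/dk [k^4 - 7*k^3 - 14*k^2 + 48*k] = 4*k^3 - 21*k^2 - 28*k + 48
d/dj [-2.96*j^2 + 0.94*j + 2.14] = 0.94 - 5.92*j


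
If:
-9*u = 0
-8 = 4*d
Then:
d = -2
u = 0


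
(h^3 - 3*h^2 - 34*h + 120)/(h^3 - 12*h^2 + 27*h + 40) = (h^2 + 2*h - 24)/(h^2 - 7*h - 8)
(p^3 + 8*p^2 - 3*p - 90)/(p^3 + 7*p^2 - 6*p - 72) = (p + 5)/(p + 4)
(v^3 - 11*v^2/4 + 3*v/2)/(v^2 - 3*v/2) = (4*v^2 - 11*v + 6)/(2*(2*v - 3))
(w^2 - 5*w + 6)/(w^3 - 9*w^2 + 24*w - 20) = (w - 3)/(w^2 - 7*w + 10)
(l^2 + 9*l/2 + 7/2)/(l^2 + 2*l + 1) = (l + 7/2)/(l + 1)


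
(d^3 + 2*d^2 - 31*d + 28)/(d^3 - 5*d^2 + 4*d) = (d + 7)/d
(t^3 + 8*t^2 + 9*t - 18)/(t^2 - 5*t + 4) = (t^2 + 9*t + 18)/(t - 4)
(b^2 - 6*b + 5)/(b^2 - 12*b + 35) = (b - 1)/(b - 7)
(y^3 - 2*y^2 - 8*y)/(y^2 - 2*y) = (y^2 - 2*y - 8)/(y - 2)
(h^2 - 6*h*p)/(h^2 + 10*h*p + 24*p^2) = h*(h - 6*p)/(h^2 + 10*h*p + 24*p^2)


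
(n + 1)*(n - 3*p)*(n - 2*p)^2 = n^4 - 7*n^3*p + n^3 + 16*n^2*p^2 - 7*n^2*p - 12*n*p^3 + 16*n*p^2 - 12*p^3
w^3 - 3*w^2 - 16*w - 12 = (w - 6)*(w + 1)*(w + 2)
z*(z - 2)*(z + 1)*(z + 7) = z^4 + 6*z^3 - 9*z^2 - 14*z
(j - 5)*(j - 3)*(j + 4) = j^3 - 4*j^2 - 17*j + 60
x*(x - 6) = x^2 - 6*x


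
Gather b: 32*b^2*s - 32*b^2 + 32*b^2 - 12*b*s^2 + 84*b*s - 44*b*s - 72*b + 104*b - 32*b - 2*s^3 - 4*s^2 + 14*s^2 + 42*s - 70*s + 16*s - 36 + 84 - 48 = 32*b^2*s + b*(-12*s^2 + 40*s) - 2*s^3 + 10*s^2 - 12*s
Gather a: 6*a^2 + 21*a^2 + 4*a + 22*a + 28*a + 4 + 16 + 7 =27*a^2 + 54*a + 27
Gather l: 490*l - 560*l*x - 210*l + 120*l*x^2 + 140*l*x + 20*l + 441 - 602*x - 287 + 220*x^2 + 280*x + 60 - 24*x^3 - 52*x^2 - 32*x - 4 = l*(120*x^2 - 420*x + 300) - 24*x^3 + 168*x^2 - 354*x + 210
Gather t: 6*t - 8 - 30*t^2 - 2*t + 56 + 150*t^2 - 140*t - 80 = 120*t^2 - 136*t - 32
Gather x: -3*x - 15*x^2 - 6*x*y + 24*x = -15*x^2 + x*(21 - 6*y)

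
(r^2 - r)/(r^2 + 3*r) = (r - 1)/(r + 3)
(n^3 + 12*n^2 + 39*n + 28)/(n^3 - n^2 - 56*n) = (n^2 + 5*n + 4)/(n*(n - 8))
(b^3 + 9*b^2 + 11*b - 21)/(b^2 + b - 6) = (b^2 + 6*b - 7)/(b - 2)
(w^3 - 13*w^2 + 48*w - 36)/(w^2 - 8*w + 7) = (w^2 - 12*w + 36)/(w - 7)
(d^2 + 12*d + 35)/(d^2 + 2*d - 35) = (d + 5)/(d - 5)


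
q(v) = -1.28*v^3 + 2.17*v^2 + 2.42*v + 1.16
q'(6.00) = -109.78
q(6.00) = -182.68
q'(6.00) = -109.78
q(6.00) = -182.68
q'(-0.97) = -5.40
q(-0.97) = 2.02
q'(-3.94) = -74.29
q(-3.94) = 103.60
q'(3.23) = -23.62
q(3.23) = -11.52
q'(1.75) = -1.74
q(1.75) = 5.18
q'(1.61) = -0.55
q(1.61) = 5.34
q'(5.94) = -107.29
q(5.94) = -176.17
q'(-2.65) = -36.05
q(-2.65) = 33.81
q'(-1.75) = -16.94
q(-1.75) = 10.43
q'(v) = -3.84*v^2 + 4.34*v + 2.42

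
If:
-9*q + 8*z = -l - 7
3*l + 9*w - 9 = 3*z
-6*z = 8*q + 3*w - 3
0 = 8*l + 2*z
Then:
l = 56/509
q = 203/509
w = 1247/1527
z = -224/509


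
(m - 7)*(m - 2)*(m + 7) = m^3 - 2*m^2 - 49*m + 98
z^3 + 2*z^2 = z^2*(z + 2)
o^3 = o^3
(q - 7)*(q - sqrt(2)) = q^2 - 7*q - sqrt(2)*q + 7*sqrt(2)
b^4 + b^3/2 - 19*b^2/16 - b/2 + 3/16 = (b - 1)*(b - 1/4)*(b + 3/4)*(b + 1)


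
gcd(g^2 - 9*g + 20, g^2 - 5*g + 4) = g - 4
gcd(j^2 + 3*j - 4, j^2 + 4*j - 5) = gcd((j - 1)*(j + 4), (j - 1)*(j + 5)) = j - 1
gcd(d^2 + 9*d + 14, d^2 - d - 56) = d + 7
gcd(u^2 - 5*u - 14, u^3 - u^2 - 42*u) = u - 7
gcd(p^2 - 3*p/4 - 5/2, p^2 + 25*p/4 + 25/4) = p + 5/4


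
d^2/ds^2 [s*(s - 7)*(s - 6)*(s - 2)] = 12*s^2 - 90*s + 136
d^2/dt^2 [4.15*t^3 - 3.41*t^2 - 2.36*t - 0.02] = 24.9*t - 6.82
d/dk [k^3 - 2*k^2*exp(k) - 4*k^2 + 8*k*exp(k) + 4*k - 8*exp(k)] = -2*k^2*exp(k) + 3*k^2 + 4*k*exp(k) - 8*k + 4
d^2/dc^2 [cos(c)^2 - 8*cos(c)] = 8*cos(c) - 2*cos(2*c)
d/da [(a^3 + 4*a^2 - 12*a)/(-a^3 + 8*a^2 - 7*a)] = 2*(6*a^2 - 19*a + 34)/(a^4 - 16*a^3 + 78*a^2 - 112*a + 49)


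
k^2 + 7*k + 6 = (k + 1)*(k + 6)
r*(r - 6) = r^2 - 6*r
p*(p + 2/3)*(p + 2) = p^3 + 8*p^2/3 + 4*p/3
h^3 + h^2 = h^2*(h + 1)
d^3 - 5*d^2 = d^2*(d - 5)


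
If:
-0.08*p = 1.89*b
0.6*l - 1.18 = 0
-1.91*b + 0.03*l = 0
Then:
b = 0.03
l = 1.97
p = -0.73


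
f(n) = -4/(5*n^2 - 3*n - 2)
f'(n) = -4*(3 - 10*n)/(5*n^2 - 3*n - 2)^2 = 4*(10*n - 3)/(-5*n^2 + 3*n + 2)^2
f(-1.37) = -0.35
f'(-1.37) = -0.51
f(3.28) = -0.10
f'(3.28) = 0.07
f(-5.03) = -0.03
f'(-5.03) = -0.01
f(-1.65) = -0.24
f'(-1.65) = -0.28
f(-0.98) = -0.70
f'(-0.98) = -1.55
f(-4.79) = -0.03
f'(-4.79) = -0.01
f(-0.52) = -4.39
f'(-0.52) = -39.44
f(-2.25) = -0.13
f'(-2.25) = -0.11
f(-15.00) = 0.00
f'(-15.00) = 0.00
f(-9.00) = -0.00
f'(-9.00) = 0.00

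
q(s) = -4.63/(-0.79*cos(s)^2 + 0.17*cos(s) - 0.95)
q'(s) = -4.63*(-1.58*sin(s)*cos(s) + 0.17*sin(s))/(-0.79*cos(s)^2 + 0.17*cos(s) - 0.95)^2 = (7.3154*cos(s) - 0.7871)*sin(s)/(0.79*cos(s)^2 - 0.17*cos(s) + 0.95)^2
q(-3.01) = 2.44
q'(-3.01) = 0.29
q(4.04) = 3.40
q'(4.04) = 2.25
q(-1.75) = 4.61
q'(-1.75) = 2.04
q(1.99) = 4.03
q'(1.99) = -2.60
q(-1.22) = 4.70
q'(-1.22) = -1.67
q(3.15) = 2.42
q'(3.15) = 0.02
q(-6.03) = 3.03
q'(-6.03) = 0.68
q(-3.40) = 2.50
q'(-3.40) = -0.59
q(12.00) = 3.38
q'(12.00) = -1.54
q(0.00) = 2.95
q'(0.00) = 0.00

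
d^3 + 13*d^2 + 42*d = d*(d + 6)*(d + 7)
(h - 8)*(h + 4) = h^2 - 4*h - 32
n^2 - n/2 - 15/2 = (n - 3)*(n + 5/2)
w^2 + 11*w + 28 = (w + 4)*(w + 7)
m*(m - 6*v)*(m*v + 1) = m^3*v - 6*m^2*v^2 + m^2 - 6*m*v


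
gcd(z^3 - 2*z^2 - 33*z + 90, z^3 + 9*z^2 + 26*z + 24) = 1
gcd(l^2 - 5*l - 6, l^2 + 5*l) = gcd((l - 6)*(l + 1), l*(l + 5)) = 1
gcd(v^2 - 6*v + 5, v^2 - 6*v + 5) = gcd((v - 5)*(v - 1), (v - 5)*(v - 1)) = v^2 - 6*v + 5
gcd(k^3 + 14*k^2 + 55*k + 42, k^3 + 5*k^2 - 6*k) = k + 6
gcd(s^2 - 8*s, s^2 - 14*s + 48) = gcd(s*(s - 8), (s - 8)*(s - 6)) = s - 8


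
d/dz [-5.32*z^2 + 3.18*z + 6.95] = 3.18 - 10.64*z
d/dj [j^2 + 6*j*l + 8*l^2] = 2*j + 6*l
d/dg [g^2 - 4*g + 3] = 2*g - 4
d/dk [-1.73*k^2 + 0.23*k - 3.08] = 0.23 - 3.46*k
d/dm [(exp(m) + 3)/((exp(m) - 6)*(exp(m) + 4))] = (-exp(2*m) - 6*exp(m) - 18)*exp(m)/(exp(4*m) - 4*exp(3*m) - 44*exp(2*m) + 96*exp(m) + 576)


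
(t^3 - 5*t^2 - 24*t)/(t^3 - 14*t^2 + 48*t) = (t + 3)/(t - 6)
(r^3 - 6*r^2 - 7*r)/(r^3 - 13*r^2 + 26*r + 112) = r*(r + 1)/(r^2 - 6*r - 16)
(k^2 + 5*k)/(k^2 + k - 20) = k/(k - 4)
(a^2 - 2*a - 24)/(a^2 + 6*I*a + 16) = (a^2 - 2*a - 24)/(a^2 + 6*I*a + 16)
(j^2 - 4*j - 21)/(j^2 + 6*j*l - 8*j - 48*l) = (j^2 - 4*j - 21)/(j^2 + 6*j*l - 8*j - 48*l)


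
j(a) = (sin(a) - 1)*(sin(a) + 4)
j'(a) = (sin(a) - 1)*cos(a) + (sin(a) + 4)*cos(a)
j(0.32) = -2.96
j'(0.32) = 3.44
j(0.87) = -1.12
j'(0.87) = 2.92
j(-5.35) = -0.94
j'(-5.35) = 2.74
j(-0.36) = -4.93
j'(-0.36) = 2.15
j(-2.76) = -4.98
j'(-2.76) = -2.09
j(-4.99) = -0.19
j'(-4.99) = 1.35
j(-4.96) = -0.15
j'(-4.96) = 1.21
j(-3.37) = -3.27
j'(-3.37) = -3.36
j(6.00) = -4.76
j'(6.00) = 2.34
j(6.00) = -4.76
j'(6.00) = 2.34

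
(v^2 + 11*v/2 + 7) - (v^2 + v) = 9*v/2 + 7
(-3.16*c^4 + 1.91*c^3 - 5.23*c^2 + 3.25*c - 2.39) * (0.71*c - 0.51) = -2.2436*c^5 + 2.9677*c^4 - 4.6874*c^3 + 4.9748*c^2 - 3.3544*c + 1.2189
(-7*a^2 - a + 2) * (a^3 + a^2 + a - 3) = -7*a^5 - 8*a^4 - 6*a^3 + 22*a^2 + 5*a - 6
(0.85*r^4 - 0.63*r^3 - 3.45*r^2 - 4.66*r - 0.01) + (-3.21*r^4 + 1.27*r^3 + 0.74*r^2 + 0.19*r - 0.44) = -2.36*r^4 + 0.64*r^3 - 2.71*r^2 - 4.47*r - 0.45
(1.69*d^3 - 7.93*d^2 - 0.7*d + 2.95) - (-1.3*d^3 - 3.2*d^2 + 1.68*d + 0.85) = 2.99*d^3 - 4.73*d^2 - 2.38*d + 2.1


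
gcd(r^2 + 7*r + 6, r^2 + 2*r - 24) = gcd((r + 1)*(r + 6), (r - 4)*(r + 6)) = r + 6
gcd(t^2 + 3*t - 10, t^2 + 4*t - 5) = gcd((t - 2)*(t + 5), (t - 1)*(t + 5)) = t + 5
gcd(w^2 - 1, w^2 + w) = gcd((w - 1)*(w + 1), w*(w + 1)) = w + 1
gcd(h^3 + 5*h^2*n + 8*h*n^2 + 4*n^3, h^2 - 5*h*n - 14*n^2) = h + 2*n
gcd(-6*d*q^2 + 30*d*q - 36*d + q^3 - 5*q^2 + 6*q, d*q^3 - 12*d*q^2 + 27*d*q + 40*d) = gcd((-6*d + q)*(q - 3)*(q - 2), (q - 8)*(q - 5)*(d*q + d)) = 1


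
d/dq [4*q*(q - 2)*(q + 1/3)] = 12*q^2 - 40*q/3 - 8/3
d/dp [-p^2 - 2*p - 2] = -2*p - 2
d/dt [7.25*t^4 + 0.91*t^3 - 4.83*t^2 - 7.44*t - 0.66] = 29.0*t^3 + 2.73*t^2 - 9.66*t - 7.44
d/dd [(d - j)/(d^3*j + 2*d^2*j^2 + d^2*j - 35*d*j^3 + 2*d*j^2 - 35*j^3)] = (d^3 + 2*d^2*j + d^2 - 35*d*j^2 + 2*d*j - 35*j^2 - (d - j)*(3*d^2 + 4*d*j + 2*d - 35*j^2 + 2*j))/(j*(d^3 + 2*d^2*j + d^2 - 35*d*j^2 + 2*d*j - 35*j^2)^2)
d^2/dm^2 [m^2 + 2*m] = 2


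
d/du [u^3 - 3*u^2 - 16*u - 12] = 3*u^2 - 6*u - 16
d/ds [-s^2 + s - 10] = 1 - 2*s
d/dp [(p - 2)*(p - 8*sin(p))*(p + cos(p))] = (2 - p)*(p - 8*sin(p))*(sin(p) - 1) + (2 - p)*(p + cos(p))*(8*cos(p) - 1) + (p - 8*sin(p))*(p + cos(p))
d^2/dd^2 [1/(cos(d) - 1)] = (sin(d)^2 - cos(d) + 1)/(cos(d) - 1)^3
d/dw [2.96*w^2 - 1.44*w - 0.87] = 5.92*w - 1.44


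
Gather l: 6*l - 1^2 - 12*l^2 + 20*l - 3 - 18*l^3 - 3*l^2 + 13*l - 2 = -18*l^3 - 15*l^2 + 39*l - 6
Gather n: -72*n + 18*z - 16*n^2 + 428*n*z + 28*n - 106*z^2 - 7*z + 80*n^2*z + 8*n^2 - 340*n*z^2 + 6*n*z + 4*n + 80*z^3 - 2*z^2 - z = n^2*(80*z - 8) + n*(-340*z^2 + 434*z - 40) + 80*z^3 - 108*z^2 + 10*z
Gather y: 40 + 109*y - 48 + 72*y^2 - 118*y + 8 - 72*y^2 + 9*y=0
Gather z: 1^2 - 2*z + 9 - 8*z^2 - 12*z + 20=-8*z^2 - 14*z + 30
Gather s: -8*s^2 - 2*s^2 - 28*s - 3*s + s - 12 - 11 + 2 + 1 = -10*s^2 - 30*s - 20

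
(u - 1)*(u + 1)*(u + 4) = u^3 + 4*u^2 - u - 4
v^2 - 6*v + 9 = (v - 3)^2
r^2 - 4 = (r - 2)*(r + 2)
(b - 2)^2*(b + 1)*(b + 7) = b^4 + 4*b^3 - 21*b^2 + 4*b + 28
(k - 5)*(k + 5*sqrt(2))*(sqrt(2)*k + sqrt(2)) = sqrt(2)*k^3 - 4*sqrt(2)*k^2 + 10*k^2 - 40*k - 5*sqrt(2)*k - 50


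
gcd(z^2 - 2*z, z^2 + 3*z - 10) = z - 2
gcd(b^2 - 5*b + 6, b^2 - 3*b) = b - 3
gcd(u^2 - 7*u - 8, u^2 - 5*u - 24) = u - 8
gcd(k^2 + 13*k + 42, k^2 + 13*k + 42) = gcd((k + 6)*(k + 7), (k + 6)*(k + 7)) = k^2 + 13*k + 42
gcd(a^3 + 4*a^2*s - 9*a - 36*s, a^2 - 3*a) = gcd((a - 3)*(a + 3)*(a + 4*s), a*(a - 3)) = a - 3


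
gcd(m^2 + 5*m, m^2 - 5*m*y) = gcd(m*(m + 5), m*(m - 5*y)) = m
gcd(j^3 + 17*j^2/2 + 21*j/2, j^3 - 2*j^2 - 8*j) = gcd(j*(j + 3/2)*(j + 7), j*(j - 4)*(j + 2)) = j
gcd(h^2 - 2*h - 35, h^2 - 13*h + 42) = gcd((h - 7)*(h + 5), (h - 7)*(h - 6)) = h - 7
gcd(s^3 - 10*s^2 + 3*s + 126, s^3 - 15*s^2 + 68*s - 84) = s^2 - 13*s + 42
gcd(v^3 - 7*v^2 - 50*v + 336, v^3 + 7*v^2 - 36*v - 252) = v^2 + v - 42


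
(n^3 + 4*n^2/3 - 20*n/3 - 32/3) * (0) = 0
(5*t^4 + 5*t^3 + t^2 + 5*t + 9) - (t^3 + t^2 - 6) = 5*t^4 + 4*t^3 + 5*t + 15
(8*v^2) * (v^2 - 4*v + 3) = 8*v^4 - 32*v^3 + 24*v^2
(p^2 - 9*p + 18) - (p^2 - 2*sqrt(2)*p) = -9*p + 2*sqrt(2)*p + 18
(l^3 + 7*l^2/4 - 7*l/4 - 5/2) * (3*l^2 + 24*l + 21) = 3*l^5 + 117*l^4/4 + 231*l^3/4 - 51*l^2/4 - 387*l/4 - 105/2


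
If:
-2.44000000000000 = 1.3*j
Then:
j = -1.88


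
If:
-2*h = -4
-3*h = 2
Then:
No Solution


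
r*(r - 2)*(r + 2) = r^3 - 4*r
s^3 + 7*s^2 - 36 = (s - 2)*(s + 3)*(s + 6)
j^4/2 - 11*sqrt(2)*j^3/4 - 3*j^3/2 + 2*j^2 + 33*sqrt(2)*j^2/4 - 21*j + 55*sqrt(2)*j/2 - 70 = (j/2 + 1)*(j - 5)*(j - 7*sqrt(2)/2)*(j - 2*sqrt(2))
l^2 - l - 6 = (l - 3)*(l + 2)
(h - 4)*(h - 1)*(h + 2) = h^3 - 3*h^2 - 6*h + 8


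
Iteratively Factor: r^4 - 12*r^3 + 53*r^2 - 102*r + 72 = (r - 3)*(r^3 - 9*r^2 + 26*r - 24) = (r - 3)*(r - 2)*(r^2 - 7*r + 12) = (r - 4)*(r - 3)*(r - 2)*(r - 3)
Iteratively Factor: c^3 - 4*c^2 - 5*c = (c)*(c^2 - 4*c - 5) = c*(c + 1)*(c - 5)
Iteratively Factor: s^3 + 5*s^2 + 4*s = (s + 4)*(s^2 + s) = s*(s + 4)*(s + 1)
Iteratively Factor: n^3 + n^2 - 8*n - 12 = (n + 2)*(n^2 - n - 6) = (n + 2)^2*(n - 3)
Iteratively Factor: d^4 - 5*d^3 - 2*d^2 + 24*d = (d)*(d^3 - 5*d^2 - 2*d + 24) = d*(d - 3)*(d^2 - 2*d - 8) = d*(d - 4)*(d - 3)*(d + 2)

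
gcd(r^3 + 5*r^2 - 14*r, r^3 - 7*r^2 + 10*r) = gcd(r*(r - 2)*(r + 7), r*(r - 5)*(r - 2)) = r^2 - 2*r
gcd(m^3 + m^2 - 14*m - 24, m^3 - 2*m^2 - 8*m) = m^2 - 2*m - 8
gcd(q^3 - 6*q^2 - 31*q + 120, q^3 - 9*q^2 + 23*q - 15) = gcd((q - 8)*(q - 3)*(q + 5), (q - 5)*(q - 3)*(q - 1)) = q - 3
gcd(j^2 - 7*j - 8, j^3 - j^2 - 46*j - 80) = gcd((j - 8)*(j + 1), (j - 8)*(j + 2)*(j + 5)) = j - 8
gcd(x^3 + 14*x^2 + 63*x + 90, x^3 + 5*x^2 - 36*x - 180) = x^2 + 11*x + 30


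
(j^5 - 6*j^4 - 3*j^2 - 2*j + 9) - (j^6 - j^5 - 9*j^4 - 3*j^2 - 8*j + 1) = -j^6 + 2*j^5 + 3*j^4 + 6*j + 8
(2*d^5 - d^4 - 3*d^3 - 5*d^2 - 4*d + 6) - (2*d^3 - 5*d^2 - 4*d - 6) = 2*d^5 - d^4 - 5*d^3 + 12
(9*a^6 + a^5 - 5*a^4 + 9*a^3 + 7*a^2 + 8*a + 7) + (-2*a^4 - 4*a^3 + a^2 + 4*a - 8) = 9*a^6 + a^5 - 7*a^4 + 5*a^3 + 8*a^2 + 12*a - 1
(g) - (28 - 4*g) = 5*g - 28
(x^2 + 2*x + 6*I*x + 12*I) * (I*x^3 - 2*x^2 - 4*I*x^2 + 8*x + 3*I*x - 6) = I*x^5 - 8*x^4 - 2*I*x^4 + 16*x^3 - 17*I*x^3 + 40*x^2 + 30*I*x^2 - 48*x + 60*I*x - 72*I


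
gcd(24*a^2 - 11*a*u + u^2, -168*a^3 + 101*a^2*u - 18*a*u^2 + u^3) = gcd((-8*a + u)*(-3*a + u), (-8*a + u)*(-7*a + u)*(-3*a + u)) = 24*a^2 - 11*a*u + u^2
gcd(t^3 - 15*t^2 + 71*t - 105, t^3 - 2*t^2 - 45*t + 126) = t - 3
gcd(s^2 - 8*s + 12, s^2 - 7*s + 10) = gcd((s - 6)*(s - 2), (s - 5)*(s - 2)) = s - 2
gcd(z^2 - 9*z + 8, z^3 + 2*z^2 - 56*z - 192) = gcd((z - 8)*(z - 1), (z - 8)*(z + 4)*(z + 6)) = z - 8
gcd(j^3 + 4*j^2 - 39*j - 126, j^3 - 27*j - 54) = j^2 - 3*j - 18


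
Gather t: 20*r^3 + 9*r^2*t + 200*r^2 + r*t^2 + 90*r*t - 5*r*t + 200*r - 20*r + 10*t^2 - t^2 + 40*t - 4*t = 20*r^3 + 200*r^2 + 180*r + t^2*(r + 9) + t*(9*r^2 + 85*r + 36)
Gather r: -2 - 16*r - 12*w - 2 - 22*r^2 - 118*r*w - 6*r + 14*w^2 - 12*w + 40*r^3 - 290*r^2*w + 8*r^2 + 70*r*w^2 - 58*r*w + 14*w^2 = 40*r^3 + r^2*(-290*w - 14) + r*(70*w^2 - 176*w - 22) + 28*w^2 - 24*w - 4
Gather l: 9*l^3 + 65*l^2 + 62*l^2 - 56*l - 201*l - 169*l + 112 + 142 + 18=9*l^3 + 127*l^2 - 426*l + 272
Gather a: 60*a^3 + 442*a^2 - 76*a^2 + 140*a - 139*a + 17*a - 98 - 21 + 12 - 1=60*a^3 + 366*a^2 + 18*a - 108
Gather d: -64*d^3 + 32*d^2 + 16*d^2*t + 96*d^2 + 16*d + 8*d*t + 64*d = -64*d^3 + d^2*(16*t + 128) + d*(8*t + 80)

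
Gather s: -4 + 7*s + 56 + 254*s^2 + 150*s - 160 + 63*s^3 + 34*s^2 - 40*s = 63*s^3 + 288*s^2 + 117*s - 108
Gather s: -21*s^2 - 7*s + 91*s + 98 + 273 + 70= -21*s^2 + 84*s + 441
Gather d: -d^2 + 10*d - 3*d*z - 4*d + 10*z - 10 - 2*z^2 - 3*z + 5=-d^2 + d*(6 - 3*z) - 2*z^2 + 7*z - 5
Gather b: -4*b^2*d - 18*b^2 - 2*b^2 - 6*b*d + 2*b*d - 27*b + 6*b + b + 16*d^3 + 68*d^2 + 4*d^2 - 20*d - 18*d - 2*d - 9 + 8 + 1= b^2*(-4*d - 20) + b*(-4*d - 20) + 16*d^3 + 72*d^2 - 40*d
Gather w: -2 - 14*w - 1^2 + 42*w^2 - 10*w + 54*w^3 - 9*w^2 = 54*w^3 + 33*w^2 - 24*w - 3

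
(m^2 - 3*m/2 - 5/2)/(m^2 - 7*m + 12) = (2*m^2 - 3*m - 5)/(2*(m^2 - 7*m + 12))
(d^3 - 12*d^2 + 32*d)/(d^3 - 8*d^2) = (d - 4)/d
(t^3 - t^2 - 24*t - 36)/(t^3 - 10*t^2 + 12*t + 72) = (t + 3)/(t - 6)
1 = 1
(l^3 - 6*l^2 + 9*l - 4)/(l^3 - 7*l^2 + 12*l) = (l^2 - 2*l + 1)/(l*(l - 3))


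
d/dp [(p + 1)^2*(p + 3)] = (p + 1)*(3*p + 7)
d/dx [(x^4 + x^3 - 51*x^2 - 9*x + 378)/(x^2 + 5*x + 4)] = 2*(x^5 + 8*x^4 + 13*x^3 - 117*x^2 - 582*x - 963)/(x^4 + 10*x^3 + 33*x^2 + 40*x + 16)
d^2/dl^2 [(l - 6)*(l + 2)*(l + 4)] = 6*l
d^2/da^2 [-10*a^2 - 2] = -20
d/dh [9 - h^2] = -2*h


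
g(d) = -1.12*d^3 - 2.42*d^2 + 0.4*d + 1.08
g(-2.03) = -0.34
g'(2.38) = -30.15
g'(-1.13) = 1.58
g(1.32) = -5.18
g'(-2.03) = -3.62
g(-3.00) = 8.34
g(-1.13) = -0.85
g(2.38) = -26.77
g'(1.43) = -13.39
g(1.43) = -6.57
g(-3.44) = 16.66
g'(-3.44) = -22.71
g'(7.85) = -244.65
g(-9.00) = 617.94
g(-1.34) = -1.11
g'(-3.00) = -15.32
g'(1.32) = -11.84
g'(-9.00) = -228.20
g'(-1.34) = 0.85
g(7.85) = -686.69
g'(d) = -3.36*d^2 - 4.84*d + 0.4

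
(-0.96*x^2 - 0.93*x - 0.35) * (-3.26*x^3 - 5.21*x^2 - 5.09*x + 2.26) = 3.1296*x^5 + 8.0334*x^4 + 10.8727*x^3 + 4.3876*x^2 - 0.3203*x - 0.791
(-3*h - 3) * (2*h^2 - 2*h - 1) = -6*h^3 + 9*h + 3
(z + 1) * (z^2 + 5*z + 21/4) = z^3 + 6*z^2 + 41*z/4 + 21/4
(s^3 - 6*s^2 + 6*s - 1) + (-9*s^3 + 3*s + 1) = -8*s^3 - 6*s^2 + 9*s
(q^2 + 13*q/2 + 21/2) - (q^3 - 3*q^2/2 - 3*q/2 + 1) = -q^3 + 5*q^2/2 + 8*q + 19/2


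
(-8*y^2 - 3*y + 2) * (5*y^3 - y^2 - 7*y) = -40*y^5 - 7*y^4 + 69*y^3 + 19*y^2 - 14*y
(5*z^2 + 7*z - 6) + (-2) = 5*z^2 + 7*z - 8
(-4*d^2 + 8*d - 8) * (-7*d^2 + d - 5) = 28*d^4 - 60*d^3 + 84*d^2 - 48*d + 40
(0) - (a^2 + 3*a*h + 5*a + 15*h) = -a^2 - 3*a*h - 5*a - 15*h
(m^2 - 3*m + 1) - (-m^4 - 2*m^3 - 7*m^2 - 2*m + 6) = m^4 + 2*m^3 + 8*m^2 - m - 5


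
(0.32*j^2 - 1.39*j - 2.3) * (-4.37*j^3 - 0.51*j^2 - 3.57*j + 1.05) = -1.3984*j^5 + 5.9111*j^4 + 9.6175*j^3 + 6.4713*j^2 + 6.7515*j - 2.415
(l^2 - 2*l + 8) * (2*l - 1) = 2*l^3 - 5*l^2 + 18*l - 8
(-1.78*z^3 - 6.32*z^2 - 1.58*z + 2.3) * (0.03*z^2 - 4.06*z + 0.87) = -0.0534*z^5 + 7.0372*z^4 + 24.0632*z^3 + 0.985399999999999*z^2 - 10.7126*z + 2.001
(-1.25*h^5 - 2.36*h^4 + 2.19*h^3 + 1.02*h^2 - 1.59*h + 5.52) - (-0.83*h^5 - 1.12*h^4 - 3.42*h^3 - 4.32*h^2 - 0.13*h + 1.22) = -0.42*h^5 - 1.24*h^4 + 5.61*h^3 + 5.34*h^2 - 1.46*h + 4.3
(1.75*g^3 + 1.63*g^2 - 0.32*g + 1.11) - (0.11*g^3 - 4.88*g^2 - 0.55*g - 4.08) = 1.64*g^3 + 6.51*g^2 + 0.23*g + 5.19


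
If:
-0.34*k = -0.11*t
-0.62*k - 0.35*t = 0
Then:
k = 0.00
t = 0.00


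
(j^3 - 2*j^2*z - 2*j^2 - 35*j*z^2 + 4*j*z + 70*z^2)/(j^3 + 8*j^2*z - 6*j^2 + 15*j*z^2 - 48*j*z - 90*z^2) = (j^2 - 7*j*z - 2*j + 14*z)/(j^2 + 3*j*z - 6*j - 18*z)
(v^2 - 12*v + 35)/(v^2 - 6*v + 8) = (v^2 - 12*v + 35)/(v^2 - 6*v + 8)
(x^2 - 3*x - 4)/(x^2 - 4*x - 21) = (-x^2 + 3*x + 4)/(-x^2 + 4*x + 21)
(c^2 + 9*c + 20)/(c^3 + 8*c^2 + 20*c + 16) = (c + 5)/(c^2 + 4*c + 4)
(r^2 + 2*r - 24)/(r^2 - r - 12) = (r + 6)/(r + 3)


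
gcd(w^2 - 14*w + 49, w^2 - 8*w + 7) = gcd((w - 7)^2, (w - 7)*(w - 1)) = w - 7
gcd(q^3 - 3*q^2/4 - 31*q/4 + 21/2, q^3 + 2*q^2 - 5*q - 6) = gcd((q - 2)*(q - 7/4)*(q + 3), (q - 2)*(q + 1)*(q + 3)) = q^2 + q - 6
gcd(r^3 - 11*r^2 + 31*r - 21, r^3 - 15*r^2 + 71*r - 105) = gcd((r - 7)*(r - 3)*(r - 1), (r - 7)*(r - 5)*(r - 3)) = r^2 - 10*r + 21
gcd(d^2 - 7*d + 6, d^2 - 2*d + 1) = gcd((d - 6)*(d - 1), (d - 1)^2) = d - 1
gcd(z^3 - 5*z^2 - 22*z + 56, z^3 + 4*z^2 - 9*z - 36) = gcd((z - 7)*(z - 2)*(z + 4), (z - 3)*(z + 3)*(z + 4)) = z + 4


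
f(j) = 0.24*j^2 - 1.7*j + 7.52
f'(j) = 0.48*j - 1.7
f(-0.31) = 8.07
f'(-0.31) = -1.85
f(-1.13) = 9.75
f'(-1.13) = -2.24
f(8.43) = 10.24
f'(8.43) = 2.35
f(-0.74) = 8.91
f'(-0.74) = -2.06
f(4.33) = 4.66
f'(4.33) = 0.38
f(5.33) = 5.28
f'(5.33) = 0.86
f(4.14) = 4.60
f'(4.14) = 0.29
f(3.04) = 4.57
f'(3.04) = -0.24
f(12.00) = 21.68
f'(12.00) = 4.06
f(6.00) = 5.96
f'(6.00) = 1.18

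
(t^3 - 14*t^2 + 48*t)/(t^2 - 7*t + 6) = t*(t - 8)/(t - 1)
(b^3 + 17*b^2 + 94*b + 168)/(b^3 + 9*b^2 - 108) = (b^2 + 11*b + 28)/(b^2 + 3*b - 18)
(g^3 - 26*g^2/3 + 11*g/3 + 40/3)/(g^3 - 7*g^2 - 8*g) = (g - 5/3)/g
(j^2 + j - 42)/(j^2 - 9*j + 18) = (j + 7)/(j - 3)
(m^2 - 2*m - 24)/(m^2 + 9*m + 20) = (m - 6)/(m + 5)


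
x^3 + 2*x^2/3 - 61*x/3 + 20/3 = (x - 4)*(x - 1/3)*(x + 5)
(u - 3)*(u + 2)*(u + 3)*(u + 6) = u^4 + 8*u^3 + 3*u^2 - 72*u - 108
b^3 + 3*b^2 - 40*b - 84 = (b - 6)*(b + 2)*(b + 7)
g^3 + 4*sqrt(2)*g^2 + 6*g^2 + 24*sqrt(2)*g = g*(g + 6)*(g + 4*sqrt(2))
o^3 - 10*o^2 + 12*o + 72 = (o - 6)^2*(o + 2)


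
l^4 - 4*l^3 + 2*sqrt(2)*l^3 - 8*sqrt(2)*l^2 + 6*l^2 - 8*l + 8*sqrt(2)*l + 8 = (l - 2)^2*(l + sqrt(2))^2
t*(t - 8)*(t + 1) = t^3 - 7*t^2 - 8*t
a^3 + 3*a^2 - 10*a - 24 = (a - 3)*(a + 2)*(a + 4)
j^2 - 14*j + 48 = (j - 8)*(j - 6)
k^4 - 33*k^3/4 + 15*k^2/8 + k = k*(k - 8)*(k - 1/2)*(k + 1/4)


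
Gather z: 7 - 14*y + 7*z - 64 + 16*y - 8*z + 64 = 2*y - z + 7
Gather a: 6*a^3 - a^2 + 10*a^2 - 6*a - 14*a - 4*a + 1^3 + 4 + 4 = 6*a^3 + 9*a^2 - 24*a + 9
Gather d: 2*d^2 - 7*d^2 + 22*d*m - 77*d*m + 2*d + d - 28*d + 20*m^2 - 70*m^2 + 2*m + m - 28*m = -5*d^2 + d*(-55*m - 25) - 50*m^2 - 25*m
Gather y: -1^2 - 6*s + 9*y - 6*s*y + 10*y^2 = -6*s + 10*y^2 + y*(9 - 6*s) - 1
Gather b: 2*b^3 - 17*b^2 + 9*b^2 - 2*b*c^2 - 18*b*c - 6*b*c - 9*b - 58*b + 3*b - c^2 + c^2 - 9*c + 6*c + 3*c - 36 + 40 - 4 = 2*b^3 - 8*b^2 + b*(-2*c^2 - 24*c - 64)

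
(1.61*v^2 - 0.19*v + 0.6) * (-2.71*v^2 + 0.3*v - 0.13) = -4.3631*v^4 + 0.9979*v^3 - 1.8923*v^2 + 0.2047*v - 0.078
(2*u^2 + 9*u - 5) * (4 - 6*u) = -12*u^3 - 46*u^2 + 66*u - 20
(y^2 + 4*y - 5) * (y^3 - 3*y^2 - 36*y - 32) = y^5 + y^4 - 53*y^3 - 161*y^2 + 52*y + 160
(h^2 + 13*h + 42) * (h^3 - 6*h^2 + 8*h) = h^5 + 7*h^4 - 28*h^3 - 148*h^2 + 336*h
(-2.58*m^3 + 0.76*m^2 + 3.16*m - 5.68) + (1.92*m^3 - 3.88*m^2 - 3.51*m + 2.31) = -0.66*m^3 - 3.12*m^2 - 0.35*m - 3.37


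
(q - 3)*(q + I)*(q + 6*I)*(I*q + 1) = I*q^4 - 6*q^3 - 3*I*q^3 + 18*q^2 + I*q^2 - 6*q - 3*I*q + 18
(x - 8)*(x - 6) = x^2 - 14*x + 48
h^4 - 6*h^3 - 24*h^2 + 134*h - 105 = (h - 7)*(h - 3)*(h - 1)*(h + 5)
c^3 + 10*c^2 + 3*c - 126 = (c - 3)*(c + 6)*(c + 7)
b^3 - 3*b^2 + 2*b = b*(b - 2)*(b - 1)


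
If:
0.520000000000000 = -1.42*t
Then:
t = -0.37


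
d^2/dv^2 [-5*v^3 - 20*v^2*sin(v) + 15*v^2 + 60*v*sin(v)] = 20*v^2*sin(v) - 60*v*sin(v) - 80*v*cos(v) - 30*v - 40*sin(v) + 120*cos(v) + 30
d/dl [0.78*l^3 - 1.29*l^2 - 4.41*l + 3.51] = 2.34*l^2 - 2.58*l - 4.41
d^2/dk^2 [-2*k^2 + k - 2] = -4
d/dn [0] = 0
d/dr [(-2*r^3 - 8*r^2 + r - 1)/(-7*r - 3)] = 2*(14*r^3 + 37*r^2 + 24*r - 5)/(49*r^2 + 42*r + 9)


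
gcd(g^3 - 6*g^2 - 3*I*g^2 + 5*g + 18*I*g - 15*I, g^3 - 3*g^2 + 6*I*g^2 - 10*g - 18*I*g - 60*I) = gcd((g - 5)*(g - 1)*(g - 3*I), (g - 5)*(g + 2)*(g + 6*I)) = g - 5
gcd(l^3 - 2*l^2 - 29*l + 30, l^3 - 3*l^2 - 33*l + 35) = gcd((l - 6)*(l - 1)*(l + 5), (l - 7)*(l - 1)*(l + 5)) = l^2 + 4*l - 5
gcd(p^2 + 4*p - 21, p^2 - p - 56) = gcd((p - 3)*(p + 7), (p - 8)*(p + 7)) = p + 7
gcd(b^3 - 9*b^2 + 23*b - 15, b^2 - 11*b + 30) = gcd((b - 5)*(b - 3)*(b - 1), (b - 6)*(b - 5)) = b - 5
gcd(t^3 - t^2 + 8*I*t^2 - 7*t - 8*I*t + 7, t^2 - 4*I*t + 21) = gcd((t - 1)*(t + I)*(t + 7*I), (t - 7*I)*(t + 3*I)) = 1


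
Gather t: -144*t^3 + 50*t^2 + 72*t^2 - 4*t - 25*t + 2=-144*t^3 + 122*t^2 - 29*t + 2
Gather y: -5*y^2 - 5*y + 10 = -5*y^2 - 5*y + 10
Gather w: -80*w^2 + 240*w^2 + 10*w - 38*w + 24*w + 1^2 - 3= 160*w^2 - 4*w - 2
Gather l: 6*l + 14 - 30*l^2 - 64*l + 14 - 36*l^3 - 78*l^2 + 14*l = -36*l^3 - 108*l^2 - 44*l + 28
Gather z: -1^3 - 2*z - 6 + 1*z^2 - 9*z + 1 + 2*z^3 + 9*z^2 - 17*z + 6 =2*z^3 + 10*z^2 - 28*z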